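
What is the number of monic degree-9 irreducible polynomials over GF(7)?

4483696

Gauss's count: N_{7}(9) = (1/9) Σ_{d|9} μ(9/d)·7^d.
Divisors of 9: 1, 3, 9; μ(9/d) for each: 0, -1, 1.
Σ = − 7^3 + 7^9 = 40353264.
N = 40353264/9 = 4483696.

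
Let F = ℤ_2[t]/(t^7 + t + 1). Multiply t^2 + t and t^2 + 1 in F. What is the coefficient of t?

1

Multiply in ℤ_2[t]: (t^2 + t)·(t^2 + 1) = t^4 + t^3 + t^2 + t.
Reduced: t^4 + t^3 + t^2 + t.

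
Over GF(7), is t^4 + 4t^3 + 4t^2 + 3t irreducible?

No

Write f(t) = t^4 + 4t^3 + 4t^2 + 3t.
Check for roots in GF(7): f(0) = 0 → root; f(1) = 5; f(2) = 0 → root; f(3) = 3; f(4) = 0 → root; f(5) = 1; f(6) = 5.
f(0) = 0, so (t) divides f(t); f is reducible.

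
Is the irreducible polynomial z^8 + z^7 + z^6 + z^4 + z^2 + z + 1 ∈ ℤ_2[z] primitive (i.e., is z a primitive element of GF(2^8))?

Write f(z) = z^8 + z^7 + z^6 + z^4 + z^2 + z + 1.
|GF(2^8)^×| = 2^8 − 1 = 255. Prime factorization: 255 = 3·5·17.
f is primitive ⇔ z has order 255 in GF(2)[z]/(f), i.e. z^(255/q) ≠ 1 for each prime q | 255.
z^(85) mod f = 1
z^(51) mod f = 1
z^(15) mod f = z^7 + z^4 + z^3 + z^2 + z.
Since z^(85) = 1, the order of z divides 85 < 255; not primitive.

No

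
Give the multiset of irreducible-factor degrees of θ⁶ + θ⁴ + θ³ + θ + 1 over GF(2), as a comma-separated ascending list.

6

Write g(θ) = θ⁶ + θ⁴ + θ³ + θ + 1.
Roots in GF(2): g(0) = 1; g(1) = 1.
Complete factorization: g(θ) = (θ⁶ + θ⁴ + θ³ + θ + 1).
Factor degrees with multiplicity: 6 = 6.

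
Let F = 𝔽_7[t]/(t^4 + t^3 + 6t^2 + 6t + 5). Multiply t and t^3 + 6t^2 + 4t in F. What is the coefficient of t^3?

5

Multiply in 𝔽_7[t]: (t)·(t^3 + 6t^2 + 4t) = t^4 + 6t^3 + 4t^2.
Reduce using t^4 ≡ 6t^3 + t^2 + t + 2 (mod t^4 + t^3 + 6t^2 + 6t + 5).
Reduced: 5t^3 + 5t^2 + t + 2.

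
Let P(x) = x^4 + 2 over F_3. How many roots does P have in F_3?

2

Evaluate at each of the 3 elements of F_3:
P(0) = 2; P(1) = 0 → root; P(2) = 0 → root.
Roots: {1, 2}.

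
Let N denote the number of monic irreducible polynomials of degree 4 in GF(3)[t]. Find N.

By the necklace-counting formula, N_3(4) = (1/4) Σ_{d|4} μ(4/d)·3^d.
Divisors of 4: 1, 2, 4; μ(4/d) for each: 0, -1, 1.
Σ = − 3^2 + 3^4 = 72.
N = 72/4 = 18.

18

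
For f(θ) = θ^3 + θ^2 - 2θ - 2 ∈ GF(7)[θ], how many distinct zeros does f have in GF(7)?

Evaluate at each of the 7 elements of GF(7):
f(0) = 5; f(1) = 5; f(2) = 6; f(3) = 0 → root; f(4) = 0 → root; f(5) = 5; f(6) = 0 → root.
Roots: {3, 4, 6}.

3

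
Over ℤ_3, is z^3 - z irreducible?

No

Write h(z) = z^3 - z.
Check for roots in ℤ_3: h(0) = 0 → root; h(1) = 0 → root; h(2) = 0 → root.
h(0) = 0, so (z) divides h(z); h is reducible.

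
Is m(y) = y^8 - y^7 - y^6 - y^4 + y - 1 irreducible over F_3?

Check for roots in F_3: m(0) = 2; m(1) = 1; m(2) = 1.
No roots, so no linear factors.
Monic irreducibles of degree 2 over GF(3): y^2 + 1, y^2 + y - 1, y^2 - y - 1.
None of them divide m (all give nonzero remainder).
Degree-3 irreducible divisors: test the 8 monic irreducibles of degree 3 over GF(3).
None of them divide m (all give nonzero remainder).
Degree-4 irreducible divisors: test the 18 monic irreducibles of degree 4 over GF(3).
None of them divide m (all give nonzero remainder).
No irreducible factor of degree ≤ 4 exists, so m is irreducible over GF(3).

Yes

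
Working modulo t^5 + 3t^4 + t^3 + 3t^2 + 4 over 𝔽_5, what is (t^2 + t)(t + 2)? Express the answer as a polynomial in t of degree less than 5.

Multiply in 𝔽_5[t]: (t^2 + t)·(t + 2) = t^3 + 3t^2 + 2t.
Reduced: t^3 + 3t^2 + 2t.

t^3 + 3t^2 + 2t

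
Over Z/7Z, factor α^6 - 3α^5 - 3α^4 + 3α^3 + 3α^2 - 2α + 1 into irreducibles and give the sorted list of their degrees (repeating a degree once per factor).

Write g(α) = α^6 - 3α^5 - 3α^4 + 3α^3 + 3α^2 - 2α + 1.
Linear factors from roots: (α - 1), (α - 3), (α + 2).
Complete factorization: g(α) = (α + 2)·(α - 3)·(α - 1)·(α^3 - α^2 - 1).
Factor degrees with multiplicity: 1 + 1 + 1 + 3 = 6.

1, 1, 1, 3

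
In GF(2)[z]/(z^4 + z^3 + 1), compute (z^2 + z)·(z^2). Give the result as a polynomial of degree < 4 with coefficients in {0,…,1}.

1

Multiply in GF(2)[z]: (z^2 + z)·(z^2) = z^4 + z^3.
Reduce using z^4 ≡ z^3 + 1 (mod z^4 + z^3 + 1).
Reduced: 1.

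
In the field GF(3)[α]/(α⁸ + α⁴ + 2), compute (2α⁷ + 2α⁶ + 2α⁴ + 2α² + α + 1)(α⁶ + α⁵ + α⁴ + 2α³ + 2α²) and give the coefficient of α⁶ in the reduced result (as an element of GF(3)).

0

Multiply in GF(3)[α]: (2α⁷ + 2α⁶ + 2α⁴ + 2α² + α + 1)·(α⁶ + α⁵ + α⁴ + 2α³ + 2α²) = 2α¹³ + α¹² + α¹¹ + 2α¹⁰ + α⁹ + 2α⁸ + α⁷ + 2α⁶ + α⁴ + α³ + 2α².
Reduce using α⁸ ≡ 2α⁴ + 1 (mod α⁸ + α⁴ + 2).
Reduced: α⁴ + 2α³ + α² + 2α + 1.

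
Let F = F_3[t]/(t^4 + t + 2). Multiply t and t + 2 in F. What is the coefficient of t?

2

Multiply in F_3[t]: (t)·(t + 2) = t^2 + 2t.
Reduced: t^2 + 2t.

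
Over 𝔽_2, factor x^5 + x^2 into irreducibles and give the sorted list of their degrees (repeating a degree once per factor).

Write g(x) = x^5 + x^2.
Roots in 𝔽_2: g(0) = 0 → root; g(1) = 0 → root.
Linear factors from roots: (x), (x + 1).
Complete factorization: g(x) = (x + 1)·(x)^2·(x^2 + x + 1).
Factor degrees with multiplicity: 1 + 1 + 1 + 2 = 5.

1, 1, 1, 2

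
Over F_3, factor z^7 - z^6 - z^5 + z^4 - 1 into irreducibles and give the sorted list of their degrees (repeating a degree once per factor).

7

Write h(z) = z^7 - z^6 - z^5 + z^4 - 1.
Roots in F_3: h(0) = 2; h(1) = 2; h(2) = 2.
Complete factorization: h(z) = (z^7 - z^6 - z^5 + z^4 - 1).
Factor degrees with multiplicity: 7 = 7.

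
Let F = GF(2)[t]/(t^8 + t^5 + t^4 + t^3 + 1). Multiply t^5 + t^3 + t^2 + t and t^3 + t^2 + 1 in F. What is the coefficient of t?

Multiply in GF(2)[t]: (t^5 + t^3 + t^2 + t)·(t^3 + t^2 + 1) = t^8 + t^7 + t^6 + t^5 + t^2 + t.
Reduce using t^8 ≡ t^5 + t^4 + t^3 + 1 (mod t^8 + t^5 + t^4 + t^3 + 1).
Reduced: t^7 + t^6 + t^4 + t^3 + t^2 + t + 1.

1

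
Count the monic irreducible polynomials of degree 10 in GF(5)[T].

Gauss's count: N_{5}(10) = (1/10) Σ_{d|10} μ(10/d)·5^d.
Divisors of 10: 1, 2, 5, 10; μ(10/d) for each: 1, -1, -1, 1.
Σ = 5^1 − 5^2 − 5^5 + 5^10 = 9762480.
N = 9762480/10 = 976248.

976248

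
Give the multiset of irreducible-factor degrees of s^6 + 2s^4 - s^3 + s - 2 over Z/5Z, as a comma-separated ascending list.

Write h(s) = s^6 + 2s^4 - s^3 + s - 2.
Roots in Z/5Z: h(0) = 3; h(1) = 1; h(2) = 3; h(3) = 0 → root; h(4) = 1.
Linear factors from roots: (s + 2).
Complete factorization: h(s) = (s + 2)·(s^2 - 2s - 1)·(s^3 + 2s + 1).
Factor degrees with multiplicity: 1 + 2 + 3 = 6.

1, 2, 3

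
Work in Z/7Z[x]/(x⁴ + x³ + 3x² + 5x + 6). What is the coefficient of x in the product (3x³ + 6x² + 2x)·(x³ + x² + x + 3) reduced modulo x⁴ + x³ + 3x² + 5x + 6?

Multiply in Z/7Z[x]: (3x³ + 6x² + 2x)·(x³ + x² + x + 3) = 3x⁶ + 2x⁵ + 4x⁴ + 3x³ + 6x² + 6x.
Reduce using x⁴ ≡ 6x³ + 4x² + 2x + 1 (mod x⁴ + x³ + 3x² + 5x + 6).
Reduced: 2x³ + 5x² + 4x + 3.

4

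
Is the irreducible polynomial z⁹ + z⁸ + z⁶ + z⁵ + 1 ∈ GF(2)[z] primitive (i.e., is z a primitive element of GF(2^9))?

Yes

Write f(z) = z⁹ + z⁸ + z⁶ + z⁵ + 1.
|GF(2^9)^×| = 2^9 − 1 = 511. Prime factorization: 511 = 7·73.
f is primitive ⇔ z has order 511 in GF(2)[z]/(f), i.e. z^(511/q) ≠ 1 for each prime q | 511.
z^(73) mod f = z⁸ + z⁵ + z² + 1.
z^(7) mod f = z⁷.
None equal 1, so z has full order 511; f is primitive.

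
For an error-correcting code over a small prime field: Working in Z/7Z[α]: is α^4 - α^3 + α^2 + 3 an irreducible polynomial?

Write m(α) = α^4 - α^3 + α^2 + 3.
Check for roots in Z/7Z: m(0) = 3; m(1) = 4; m(2) = 1; m(3) = 3; m(4) = 1; m(5) = 3; m(6) = 6.
No roots, so no linear factors.
Degree-2 irreducible divisors: test the 21 monic irreducibles of degree 2 over GF(7).
None of them divide m (all give nonzero remainder).
No irreducible factor of degree ≤ 2 exists, so m is irreducible over GF(7).

Yes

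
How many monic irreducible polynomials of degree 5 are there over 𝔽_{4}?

204

Gauss's count: N_{4}(5) = (1/5) Σ_{d|5} μ(5/d)·4^d.
Divisors of 5: 1, 5; μ(5/d) for each: -1, 1.
Σ = − 4^1 + 4^5 = 1020.
N = 1020/5 = 204.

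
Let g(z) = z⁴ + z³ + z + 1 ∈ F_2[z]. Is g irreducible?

Check for roots in F_2: g(0) = 1; g(1) = 0 → root.
g(1) = 0, so (z − 1) divides g(z); g is reducible.

No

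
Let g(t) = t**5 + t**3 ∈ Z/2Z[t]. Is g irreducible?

No

Check for roots in Z/2Z: g(0) = 0 → root; g(1) = 0 → root.
g(0) = 0, so (t) divides g(t); g is reducible.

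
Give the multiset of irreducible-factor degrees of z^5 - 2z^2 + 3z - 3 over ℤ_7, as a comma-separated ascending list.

1, 1, 1, 1, 1

Write h(z) = z^5 - 2z^2 + 3z - 3.
Linear factors from roots: (z - 3), (z + 3), (z + 2).
Complete factorization: h(z) = (z - 3)·(z + 2)^2·(z + 3)^2.
Factor degrees with multiplicity: 1 + 1 + 1 + 1 + 1 = 5.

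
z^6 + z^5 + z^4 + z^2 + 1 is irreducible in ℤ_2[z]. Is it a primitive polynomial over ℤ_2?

No

Write f(z) = z^6 + z^5 + z^4 + z^2 + 1.
|GF(2^6)^×| = 2^6 − 1 = 63. Prime factorization: 63 = 3^2·7.
f is primitive ⇔ z has order 63 in GF(2)[z]/(f), i.e. z^(63/q) ≠ 1 for each prime q | 63.
z^(21) mod f = 1
z^(9) mod f = z^3 + 1.
Since z^(21) = 1, the order of z divides 21 < 63; not primitive.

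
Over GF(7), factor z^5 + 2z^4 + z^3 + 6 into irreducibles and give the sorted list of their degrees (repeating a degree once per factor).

2, 3

Write f(z) = z^5 + 2z^4 + z^3 + 6.
Complete factorization: f(z) = (z^2 + 3z + 1)·(z^3 + 6z^2 + 3z + 6).
Factor degrees with multiplicity: 2 + 3 = 5.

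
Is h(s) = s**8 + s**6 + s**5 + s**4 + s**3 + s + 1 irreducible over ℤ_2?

Yes

Check for roots in ℤ_2: h(0) = 1; h(1) = 1.
No roots, so no linear factors.
Monic irreducibles of degree 2 over GF(2): s**2 + s + 1.
None of them divide h (all give nonzero remainder).
Monic irreducibles of degree 3 over GF(2): s**3 + s + 1, s**3 + s**2 + 1.
None of them divide h (all give nonzero remainder).
Monic irreducibles of degree 4 over GF(2): s**4 + s + 1, s**4 + s**3 + 1, s**4 + s**3 + s**2 + s + 1.
None of them divide h (all give nonzero remainder).
No irreducible factor of degree ≤ 4 exists, so h is irreducible over GF(2).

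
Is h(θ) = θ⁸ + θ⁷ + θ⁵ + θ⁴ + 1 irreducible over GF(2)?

Yes

Check for roots in GF(2): h(0) = 1; h(1) = 1.
No roots, so no linear factors.
Monic irreducibles of degree 2 over GF(2): θ² + θ + 1.
None of them divide h (all give nonzero remainder).
Monic irreducibles of degree 3 over GF(2): θ³ + θ + 1, θ³ + θ² + 1.
None of them divide h (all give nonzero remainder).
Monic irreducibles of degree 4 over GF(2): θ⁴ + θ + 1, θ⁴ + θ³ + 1, θ⁴ + θ³ + θ² + θ + 1.
None of them divide h (all give nonzero remainder).
No irreducible factor of degree ≤ 4 exists, so h is irreducible over GF(2).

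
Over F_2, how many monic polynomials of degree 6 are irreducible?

x^(2^6) − x is the product of all monic irreducibles of degree dividing 6; Möbius inversion gives N = (1/6) Σ μ(6/d)·2^d.
Divisors of 6: 1, 2, 3, 6; μ(6/d) for each: 1, -1, -1, 1.
Σ = 2^1 − 2^2 − 2^3 + 2^6 = 54.
N = 54/6 = 9.

9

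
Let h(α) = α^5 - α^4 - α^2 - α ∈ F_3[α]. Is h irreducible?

No

Check for roots in F_3: h(0) = 0 → root; h(1) = 1; h(2) = 1.
h(0) = 0, so (α) divides h(α); h is reducible.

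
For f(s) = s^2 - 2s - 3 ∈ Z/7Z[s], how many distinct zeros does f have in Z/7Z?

Evaluate at each of the 7 elements of Z/7Z:
f(0) = 4; f(1) = 3; f(2) = 4; f(3) = 0 → root; f(4) = 5; f(5) = 5; f(6) = 0 → root.
Roots: {3, 6}.

2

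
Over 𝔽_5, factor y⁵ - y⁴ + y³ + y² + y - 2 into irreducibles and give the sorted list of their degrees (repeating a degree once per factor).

1, 2, 2

Write g(y) = y⁵ - y⁴ + y³ + y² + y - 2.
Roots in 𝔽_5: g(0) = 3; g(1) = 1; g(2) = 3; g(3) = 4; g(4) = 0 → root.
Linear factors from roots: (y + 1).
Complete factorization: g(y) = (y + 1)·(y² + y + 2)·(y² + 2y - 1).
Factor degrees with multiplicity: 1 + 2 + 2 = 5.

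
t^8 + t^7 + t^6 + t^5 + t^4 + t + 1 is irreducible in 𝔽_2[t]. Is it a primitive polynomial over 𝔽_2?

Write f(t) = t^8 + t^7 + t^6 + t^5 + t^4 + t + 1.
|GF(2^8)^×| = 2^8 − 1 = 255. Prime factorization: 255 = 3·5·17.
f is primitive ⇔ t has order 255 in GF(2)[t]/(f), i.e. t^(255/q) ≠ 1 for each prime q | 255.
t^(85) mod f = t^6 + t^5 + t^4.
t^(51) mod f = 1
t^(15) mod f = t^7 + t^4 + t^3 + 1.
Since t^(51) = 1, the order of t divides 51 < 255; not primitive.

No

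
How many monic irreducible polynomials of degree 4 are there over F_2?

x^(2^4) − x is the product of all monic irreducibles of degree dividing 4; Möbius inversion gives N = (1/4) Σ μ(4/d)·2^d.
Divisors of 4: 1, 2, 4; μ(4/d) for each: 0, -1, 1.
Σ = − 2^2 + 2^4 = 12.
N = 12/4 = 3.

3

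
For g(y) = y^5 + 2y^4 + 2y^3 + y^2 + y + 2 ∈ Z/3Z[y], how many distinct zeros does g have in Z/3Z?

1

Evaluate at each of the 3 elements of Z/3Z:
g(0) = 2; g(1) = 0 → root; g(2) = 1.
Roots: {1}.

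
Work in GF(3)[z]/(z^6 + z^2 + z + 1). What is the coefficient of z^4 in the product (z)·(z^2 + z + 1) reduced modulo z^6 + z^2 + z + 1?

Multiply in GF(3)[z]: (z)·(z^2 + z + 1) = z^3 + z^2 + z.
Reduced: z^3 + z^2 + z.

0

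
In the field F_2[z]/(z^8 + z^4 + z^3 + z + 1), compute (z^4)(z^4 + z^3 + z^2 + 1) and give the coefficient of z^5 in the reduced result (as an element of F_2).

0

Multiply in F_2[z]: (z^4)·(z^4 + z^3 + z^2 + 1) = z^8 + z^7 + z^6 + z^4.
Reduce using z^8 ≡ z^4 + z^3 + z + 1 (mod z^8 + z^4 + z^3 + z + 1).
Reduced: z^7 + z^6 + z^3 + z + 1.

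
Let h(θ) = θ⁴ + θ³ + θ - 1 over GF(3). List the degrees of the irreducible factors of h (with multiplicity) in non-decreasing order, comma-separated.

Roots in GF(3): h(0) = 2; h(1) = 2; h(2) = 1.
Complete factorization: h(θ) = (θ² + 1)·(θ² + θ - 1).
Factor degrees with multiplicity: 2 + 2 = 4.

2, 2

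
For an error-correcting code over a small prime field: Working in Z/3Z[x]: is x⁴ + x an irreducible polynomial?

Write P(x) = x⁴ + x.
Check for roots in Z/3Z: P(0) = 0 → root; P(1) = 2; P(2) = 0 → root.
P(0) = 0, so (x) divides P(x); P is reducible.

No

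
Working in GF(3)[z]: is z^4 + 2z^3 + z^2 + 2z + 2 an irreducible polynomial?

No

Write f(z) = z^4 + 2z^3 + z^2 + 2z + 2.
Check for roots in GF(3): f(0) = 2; f(1) = 2; f(2) = 0 → root.
f(2) = 0, so (z − 2) divides f(z); f is reducible.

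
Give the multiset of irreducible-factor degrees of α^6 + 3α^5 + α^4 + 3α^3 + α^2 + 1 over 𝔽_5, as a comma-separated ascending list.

1, 1, 1, 3

Write g(α) = α^6 + 3α^5 + α^4 + 3α^3 + α^2 + 1.
Roots in 𝔽_5: g(0) = 1; g(1) = 0 → root; g(2) = 0 → root; g(3) = 0 → root; g(4) = 3.
Linear factors from roots: (α + 4), (α + 3), (α + 2).
Complete factorization: g(α) = (α + 2)·(α + 3)·(α + 4)·(α^3 + 4α^2 + 4α + 4).
Factor degrees with multiplicity: 1 + 1 + 1 + 3 = 6.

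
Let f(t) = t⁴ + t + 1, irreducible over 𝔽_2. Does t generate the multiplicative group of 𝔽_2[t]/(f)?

Yes

|GF(2^4)^×| = 2^4 − 1 = 15. Prime factorization: 15 = 3·5.
f is primitive ⇔ t has order 15 in GF(2)[t]/(f), i.e. t^(15/q) ≠ 1 for each prime q | 15.
t^(5) mod f = t² + t.
t^(3) mod f = t³.
None equal 1, so t has full order 15; f is primitive.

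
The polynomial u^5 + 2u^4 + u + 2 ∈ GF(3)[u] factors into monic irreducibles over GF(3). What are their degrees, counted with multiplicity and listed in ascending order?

Write h(u) = u^5 + 2u^4 + u + 2.
Roots in GF(3): h(0) = 2; h(1) = 0 → root; h(2) = 2.
Linear factors from roots: (u + 2).
Complete factorization: h(u) = (u + 2)·(u^2 + u + 2)·(u^2 + 2u + 2).
Factor degrees with multiplicity: 1 + 2 + 2 = 5.

1, 2, 2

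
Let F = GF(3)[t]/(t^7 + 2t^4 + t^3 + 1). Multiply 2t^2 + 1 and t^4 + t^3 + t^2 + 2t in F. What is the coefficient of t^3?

Multiply in GF(3)[t]: (2t^2 + 1)·(t^4 + t^3 + t^2 + 2t) = 2t^6 + 2t^5 + 2t^3 + t^2 + 2t.
Reduced: 2t^6 + 2t^5 + 2t^3 + t^2 + 2t.

2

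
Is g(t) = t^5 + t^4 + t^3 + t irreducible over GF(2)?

No

Check for roots in GF(2): g(0) = 0 → root; g(1) = 0 → root.
g(0) = 0, so (t) divides g(t); g is reducible.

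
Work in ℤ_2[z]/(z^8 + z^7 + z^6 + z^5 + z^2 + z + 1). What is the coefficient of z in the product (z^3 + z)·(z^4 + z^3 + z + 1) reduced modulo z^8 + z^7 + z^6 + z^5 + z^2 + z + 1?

1

Multiply in ℤ_2[z]: (z^3 + z)·(z^4 + z^3 + z + 1) = z^7 + z^6 + z^5 + z^3 + z^2 + z.
Reduced: z^7 + z^6 + z^5 + z^3 + z^2 + z.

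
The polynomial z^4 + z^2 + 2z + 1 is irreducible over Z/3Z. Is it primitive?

Write f(z) = z^4 + z^2 + 2z + 1.
|GF(3^4)^×| = 3^4 − 1 = 80. Prime factorization: 80 = 2^4·5.
f is primitive ⇔ z has order 80 in GF(3)[z]/(f), i.e. z^(80/q) ≠ 1 for each prime q | 80.
z^(40) mod f = 1
z^(16) mod f = 2z^3 + 2.
Since z^(40) = 1, the order of z divides 40 < 80; not primitive.

No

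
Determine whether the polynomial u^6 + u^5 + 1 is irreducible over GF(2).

Yes

Write h(u) = u^6 + u^5 + 1.
Check for roots in GF(2): h(0) = 1; h(1) = 1.
No roots, so no linear factors.
Monic irreducibles of degree 2 over GF(2): u^2 + u + 1.
None of them divide h (all give nonzero remainder).
Monic irreducibles of degree 3 over GF(2): u^3 + u + 1, u^3 + u^2 + 1.
None of them divide h (all give nonzero remainder).
No irreducible factor of degree ≤ 3 exists, so h is irreducible over GF(2).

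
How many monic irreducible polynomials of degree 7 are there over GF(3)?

The number of monic irreducibles of degree 7 over GF(3) is (1/7)·Σ_{d∣7} μ(7/d) 3^d.
Divisors of 7: 1, 7; μ(7/d) for each: -1, 1.
Σ = − 3^1 + 3^7 = 2184.
N = 2184/7 = 312.

312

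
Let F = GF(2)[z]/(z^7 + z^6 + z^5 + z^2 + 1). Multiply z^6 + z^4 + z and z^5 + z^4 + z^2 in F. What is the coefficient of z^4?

Multiply in GF(2)[z]: (z^6 + z^4 + z)·(z^5 + z^4 + z^2) = z^11 + z^10 + z^9 + z^5 + z^3.
Reduce using z^7 ≡ z^6 + z^5 + z^2 + 1 (mod z^7 + z^6 + z^5 + z^2 + 1).
Reduced: z^6 + z^5 + z^4 + z^3.

1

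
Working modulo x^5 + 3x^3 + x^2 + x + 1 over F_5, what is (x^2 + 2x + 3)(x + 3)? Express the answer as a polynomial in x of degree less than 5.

x^3 + 4x + 4

Multiply in F_5[x]: (x^2 + 2x + 3)·(x + 3) = x^3 + 4x + 4.
Reduced: x^3 + 4x + 4.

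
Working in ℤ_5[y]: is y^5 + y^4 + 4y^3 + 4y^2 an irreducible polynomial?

No

Write m(y) = y^5 + y^4 + 4y^3 + 4y^2.
Check for roots in ℤ_5: m(0) = 0 → root; m(1) = 0 → root; m(2) = 1; m(3) = 3; m(4) = 0 → root.
m(0) = 0, so (y) divides m(y); m is reducible.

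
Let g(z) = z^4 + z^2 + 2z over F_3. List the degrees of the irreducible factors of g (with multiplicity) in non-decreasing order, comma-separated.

1, 1, 2

Roots in F_3: g(0) = 0 → root; g(1) = 1; g(2) = 0 → root.
Linear factors from roots: (z), (z + 1).
Complete factorization: g(z) = (z)·(z + 1)·(z^2 + 2z + 2).
Factor degrees with multiplicity: 1 + 1 + 2 = 4.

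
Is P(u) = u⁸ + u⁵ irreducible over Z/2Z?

Check for roots in Z/2Z: P(0) = 0 → root; P(1) = 0 → root.
P(0) = 0, so (u) divides P(u); P is reducible.

No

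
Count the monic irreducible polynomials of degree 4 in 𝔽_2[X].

3

By the necklace-counting formula, N_2(4) = (1/4) Σ_{d|4} μ(4/d)·2^d.
Divisors of 4: 1, 2, 4; μ(4/d) for each: 0, -1, 1.
Σ = − 2^2 + 2^4 = 12.
N = 12/4 = 3.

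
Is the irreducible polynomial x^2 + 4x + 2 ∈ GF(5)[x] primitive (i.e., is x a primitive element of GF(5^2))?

Write f(x) = x^2 + 4x + 2.
|GF(5^2)^×| = 5^2 − 1 = 24. Prime factorization: 24 = 2^3·3.
f is primitive ⇔ x has order 24 in GF(5)[x]/(f), i.e. x^(24/q) ≠ 1 for each prime q | 24.
x^(12) mod f = 4.
x^(8) mod f = 2x + 1.
None equal 1, so x has full order 24; f is primitive.

Yes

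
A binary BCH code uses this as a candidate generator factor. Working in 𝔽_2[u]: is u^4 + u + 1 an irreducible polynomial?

Write g(u) = u^4 + u + 1.
Check for roots in 𝔽_2: g(0) = 1; g(1) = 1.
No roots, so no linear factors.
Monic irreducibles of degree 2 over GF(2): u^2 + u + 1.
None of them divide g (all give nonzero remainder).
No irreducible factor of degree ≤ 2 exists, so g is irreducible over GF(2).

Yes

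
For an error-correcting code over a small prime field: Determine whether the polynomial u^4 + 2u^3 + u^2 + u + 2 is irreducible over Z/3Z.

Yes

Write m(u) = u^4 + 2u^3 + u^2 + u + 2.
Check for roots in Z/3Z: m(0) = 2; m(1) = 1; m(2) = 1.
No roots, so no linear factors.
Monic irreducibles of degree 2 over GF(3): u^2 + 1, u^2 + u + 2, u^2 + 2u + 2.
None of them divide m (all give nonzero remainder).
No irreducible factor of degree ≤ 2 exists, so m is irreducible over GF(3).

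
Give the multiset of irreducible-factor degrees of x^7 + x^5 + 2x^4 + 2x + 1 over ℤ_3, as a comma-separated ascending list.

7

Write f(x) = x^7 + x^5 + 2x^4 + 2x + 1.
Roots in ℤ_3: f(0) = 1; f(1) = 1; f(2) = 2.
Complete factorization: f(x) = (x^7 + x^5 + 2x^4 + 2x + 1).
Factor degrees with multiplicity: 7 = 7.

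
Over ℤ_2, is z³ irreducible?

Write h(z) = z³.
Check for roots in ℤ_2: h(0) = 0 → root; h(1) = 1.
h(0) = 0, so (z) divides h(z); h is reducible.

No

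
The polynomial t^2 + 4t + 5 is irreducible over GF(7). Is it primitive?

Write f(t) = t^2 + 4t + 5.
|GF(7^2)^×| = 7^2 − 1 = 48. Prime factorization: 48 = 2^4·3.
f is primitive ⇔ t has order 48 in GF(7)[t]/(f), i.e. t^(48/q) ≠ 1 for each prime q | 48.
t^(24) mod f = 6.
t^(16) mod f = 4.
None equal 1, so t has full order 48; f is primitive.

Yes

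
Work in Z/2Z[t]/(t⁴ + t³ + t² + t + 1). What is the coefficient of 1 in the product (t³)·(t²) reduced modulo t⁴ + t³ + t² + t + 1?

Multiply in Z/2Z[t]: (t³)·(t²) = t⁵.
Reduce using t⁴ ≡ t³ + t² + t + 1 (mod t⁴ + t³ + t² + t + 1).
Reduced: 1.

1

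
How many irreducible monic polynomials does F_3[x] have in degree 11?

16104

Gauss's count: N_{3}(11) = (1/11) Σ_{d|11} μ(11/d)·3^d.
Divisors of 11: 1, 11; μ(11/d) for each: -1, 1.
Σ = − 3^1 + 3^11 = 177144.
N = 177144/11 = 16104.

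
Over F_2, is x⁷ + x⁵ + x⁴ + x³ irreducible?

No

Write m(x) = x⁷ + x⁵ + x⁴ + x³.
Check for roots in F_2: m(0) = 0 → root; m(1) = 0 → root.
m(0) = 0, so (x) divides m(x); m is reducible.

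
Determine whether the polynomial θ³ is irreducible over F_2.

No

Write h(θ) = θ³.
Check for roots in F_2: h(0) = 0 → root; h(1) = 1.
h(0) = 0, so (θ) divides h(θ); h is reducible.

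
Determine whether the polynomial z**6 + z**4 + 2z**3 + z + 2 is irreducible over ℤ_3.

Yes

Write P(z) = z**6 + z**4 + 2z**3 + z + 2.
Check for roots in ℤ_3: P(0) = 2; P(1) = 1; P(2) = 1.
No roots, so no linear factors.
Monic irreducibles of degree 2 over GF(3): z**2 + 1, z**2 + z + 2, z**2 + 2z + 2.
None of them divide P (all give nonzero remainder).
Degree-3 irreducible divisors: test the 8 monic irreducibles of degree 3 over GF(3).
None of them divide P (all give nonzero remainder).
No irreducible factor of degree ≤ 3 exists, so P is irreducible over GF(3).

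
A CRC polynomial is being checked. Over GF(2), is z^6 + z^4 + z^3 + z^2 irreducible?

Write m(z) = z^6 + z^4 + z^3 + z^2.
Check for roots in GF(2): m(0) = 0 → root; m(1) = 0 → root.
m(0) = 0, so (z) divides m(z); m is reducible.

No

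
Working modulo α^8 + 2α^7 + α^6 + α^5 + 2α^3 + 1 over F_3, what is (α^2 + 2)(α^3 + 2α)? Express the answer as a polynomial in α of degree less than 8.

Multiply in F_3[α]: (α^2 + 2)·(α^3 + 2α) = α^5 + α^3 + α.
Reduced: α^5 + α^3 + α.

α^5 + α^3 + α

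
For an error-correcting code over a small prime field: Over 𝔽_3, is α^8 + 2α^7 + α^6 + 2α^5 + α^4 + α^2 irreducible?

No

Write g(α) = α^8 + 2α^7 + α^6 + 2α^5 + α^4 + α^2.
Check for roots in 𝔽_3: g(0) = 0 → root; g(1) = 2; g(2) = 0 → root.
g(0) = 0, so (α) divides g(α); g is reducible.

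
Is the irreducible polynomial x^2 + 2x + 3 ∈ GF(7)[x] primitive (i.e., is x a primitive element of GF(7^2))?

Write f(x) = x^2 + 2x + 3.
|GF(7^2)^×| = 7^2 − 1 = 48. Prime factorization: 48 = 2^4·3.
f is primitive ⇔ x has order 48 in GF(7)[x]/(f), i.e. x^(48/q) ≠ 1 for each prime q | 48.
x^(24) mod f = 6.
x^(16) mod f = 2.
None equal 1, so x has full order 48; f is primitive.

Yes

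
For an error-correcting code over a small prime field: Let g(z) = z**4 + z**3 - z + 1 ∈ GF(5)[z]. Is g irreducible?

Yes

Check for roots in GF(5): g(0) = 1; g(1) = 2; g(2) = 3; g(3) = 1; g(4) = 2.
No roots, so no linear factors.
Degree-2 irreducible divisors: test the 10 monic irreducibles of degree 2 over GF(5).
None of them divide g (all give nonzero remainder).
No irreducible factor of degree ≤ 2 exists, so g is irreducible over GF(5).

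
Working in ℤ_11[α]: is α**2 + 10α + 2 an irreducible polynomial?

No

Write m(α) = α**2 + 10α + 2.
Check each element of ℤ_11 for a root: m(0)=2, m(1)=2, m(2)=4, m(3)=8, m(4)=3, m(5)=0, m(6)=10, m(7)=0, m(8)=3, m(9)=8, m(10)=4.
m(5) = 0, so (α − 5) divides m(α); m is reducible.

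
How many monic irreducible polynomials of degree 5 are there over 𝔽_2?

6

By the necklace-counting formula, N_2(5) = (1/5) Σ_{d|5} μ(5/d)·2^d.
Divisors of 5: 1, 5; μ(5/d) for each: -1, 1.
Σ = − 2^1 + 2^5 = 30.
N = 30/5 = 6.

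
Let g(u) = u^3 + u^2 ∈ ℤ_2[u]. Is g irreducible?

No

Check for roots in ℤ_2: g(0) = 0 → root; g(1) = 0 → root.
g(0) = 0, so (u) divides g(u); g is reducible.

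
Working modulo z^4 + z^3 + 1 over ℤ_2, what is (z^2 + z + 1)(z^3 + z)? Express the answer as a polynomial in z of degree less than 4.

z^2

Multiply in ℤ_2[z]: (z^2 + z + 1)·(z^3 + z) = z^5 + z^4 + z^2 + z.
Reduce using z^4 ≡ z^3 + 1 (mod z^4 + z^3 + 1).
Reduced: z^2.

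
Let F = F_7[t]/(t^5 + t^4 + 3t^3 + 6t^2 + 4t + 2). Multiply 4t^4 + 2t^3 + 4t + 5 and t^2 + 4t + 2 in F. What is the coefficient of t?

6

Multiply in F_7[t]: (4t^4 + 2t^3 + 4t + 5)·(t^2 + 4t + 2) = 4t^6 + 4t^5 + 2t^4 + t^3 + 3.
Reduce using t^5 ≡ 6t^4 + 4t^3 + t^2 + 3t + 5 (mod t^5 + t^4 + 3t^3 + 6t^2 + 4t + 2).
Reduced: 4t^4 + 5t^3 + 5t^2 + 6t + 3.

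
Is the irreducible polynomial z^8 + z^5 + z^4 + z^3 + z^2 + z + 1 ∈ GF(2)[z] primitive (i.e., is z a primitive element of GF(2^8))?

No

Write f(z) = z^8 + z^5 + z^4 + z^3 + z^2 + z + 1.
|GF(2^8)^×| = 2^8 − 1 = 255. Prime factorization: 255 = 3·5·17.
f is primitive ⇔ z has order 255 in GF(2)[z]/(f), i.e. z^(255/q) ≠ 1 for each prime q | 255.
z^(85) mod f = 1
z^(51) mod f = z^7 + z^5 + z^3 + z^2 + z + 1.
z^(15) mod f = z^6 + z^3 + z + 1.
Since z^(85) = 1, the order of z divides 85 < 255; not primitive.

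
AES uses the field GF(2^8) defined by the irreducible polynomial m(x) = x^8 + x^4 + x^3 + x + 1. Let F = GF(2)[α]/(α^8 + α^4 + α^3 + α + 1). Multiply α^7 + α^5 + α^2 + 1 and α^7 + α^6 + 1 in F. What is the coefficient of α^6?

1

Multiply in GF(2)[α]: (α^7 + α^5 + α^2 + 1)·(α^7 + α^6 + 1) = α^14 + α^13 + α^12 + α^11 + α^9 + α^8 + α^6 + α^5 + α^2 + 1.
Reduce using α^8 ≡ α^4 + α^3 + α + 1 (mod α^8 + α^4 + α^3 + α + 1).
Reduced: α^7 + α^6 + α^5 + α^3 + α^2.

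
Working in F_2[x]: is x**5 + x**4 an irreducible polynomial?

Write P(x) = x**5 + x**4.
Check for roots in F_2: P(0) = 0 → root; P(1) = 0 → root.
P(0) = 0, so (x) divides P(x); P is reducible.

No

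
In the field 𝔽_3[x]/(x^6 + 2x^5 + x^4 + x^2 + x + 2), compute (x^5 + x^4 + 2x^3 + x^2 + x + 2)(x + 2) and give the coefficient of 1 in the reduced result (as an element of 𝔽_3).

Multiply in 𝔽_3[x]: (x^5 + x^4 + 2x^3 + x^2 + x + 2)·(x + 2) = x^6 + x^4 + 2x^3 + x + 1.
Reduce using x^6 ≡ x^5 + 2x^4 + 2x^2 + 2x + 1 (mod x^6 + 2x^5 + x^4 + x^2 + x + 2).
Reduced: x^5 + 2x^3 + 2x^2 + 2.

2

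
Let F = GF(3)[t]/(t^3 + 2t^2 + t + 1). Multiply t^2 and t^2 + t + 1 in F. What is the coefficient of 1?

1

Multiply in GF(3)[t]: (t^2)·(t^2 + t + 1) = t^4 + t^3 + t^2.
Reduce using t^3 ≡ t^2 + 2t + 2 (mod t^3 + 2t^2 + t + 1).
Reduced: 2t^2 + 1.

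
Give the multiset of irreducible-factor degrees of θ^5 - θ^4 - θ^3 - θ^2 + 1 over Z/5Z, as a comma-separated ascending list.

1, 2, 2

Write h(θ) = θ^5 - θ^4 - θ^3 - θ^2 + 1.
Roots in Z/5Z: h(0) = 1; h(1) = 4; h(2) = 0 → root; h(3) = 2; h(4) = 4.
Linear factors from roots: (θ - 2).
Complete factorization: h(θ) = (θ - 2)·(θ^2 - 2θ - 2)·(θ^2 - 2θ - 1).
Factor degrees with multiplicity: 1 + 2 + 2 = 5.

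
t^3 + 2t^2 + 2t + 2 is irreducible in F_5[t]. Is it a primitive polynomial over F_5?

Write f(t) = t^3 + 2t^2 + 2t + 2.
|GF(5^3)^×| = 5^3 − 1 = 124. Prime factorization: 124 = 2^2·31.
f is primitive ⇔ t has order 124 in GF(5)[t]/(f), i.e. t^(124/q) ≠ 1 for each prime q | 124.
t^(62) mod f = 4.
t^(4) mod f = 2t^2 + 2t + 4.
None equal 1, so t has full order 124; f is primitive.

Yes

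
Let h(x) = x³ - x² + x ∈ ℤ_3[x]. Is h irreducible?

Check for roots in ℤ_3: h(0) = 0 → root; h(1) = 1; h(2) = 0 → root.
h(0) = 0, so (x) divides h(x); h is reducible.

No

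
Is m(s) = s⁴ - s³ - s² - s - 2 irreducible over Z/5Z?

Check for roots in Z/5Z: m(0) = 3; m(1) = 1; m(2) = 0 → root; m(3) = 0 → root; m(4) = 0 → root.
m(2) = 0, so (s − 2) divides m(s); m is reducible.

No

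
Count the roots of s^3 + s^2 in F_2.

Write h(s) = s^3 + s^2.
Evaluate at each of the 2 elements of F_2:
h(0) = 0 → root; h(1) = 0 → root.
Roots: {0, 1}.

2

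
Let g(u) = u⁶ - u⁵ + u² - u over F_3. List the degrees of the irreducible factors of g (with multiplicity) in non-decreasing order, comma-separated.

1, 1, 2, 2

Roots in F_3: g(0) = 0 → root; g(1) = 0 → root; g(2) = 1.
Linear factors from roots: (u), (u - 1).
Complete factorization: g(u) = (u)·(u - 1)·(u² + u - 1)·(u² - u - 1).
Factor degrees with multiplicity: 1 + 1 + 2 + 2 = 6.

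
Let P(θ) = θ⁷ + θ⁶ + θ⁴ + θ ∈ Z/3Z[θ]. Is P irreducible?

No

Check for roots in Z/3Z: P(0) = 0 → root; P(1) = 1; P(2) = 0 → root.
P(0) = 0, so (θ) divides P(θ); P is reducible.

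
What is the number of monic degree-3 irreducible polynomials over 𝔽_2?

2

The number of monic irreducibles of degree 3 over GF(2) is (1/3)·Σ_{d∣3} μ(3/d) 2^d.
Divisors of 3: 1, 3; μ(3/d) for each: -1, 1.
Σ = − 2^1 + 2^3 = 6.
N = 6/3 = 2.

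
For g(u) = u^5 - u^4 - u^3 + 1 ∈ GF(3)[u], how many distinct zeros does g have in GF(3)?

2

Evaluate at each of the 3 elements of GF(3):
g(0) = 1; g(1) = 0 → root; g(2) = 0 → root.
Roots: {1, 2}.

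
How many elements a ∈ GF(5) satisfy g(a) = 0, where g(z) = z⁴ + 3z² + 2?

Evaluate at each of the 5 elements of GF(5):
g(0) = 2; g(1) = 1; g(2) = 0 → root; g(3) = 0 → root; g(4) = 1.
Roots: {2, 3}.

2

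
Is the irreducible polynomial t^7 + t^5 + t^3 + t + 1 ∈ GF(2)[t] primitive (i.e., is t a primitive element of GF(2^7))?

Yes

Write f(t) = t^7 + t^5 + t^3 + t + 1.
|GF(2^7)^×| = 2^7 − 1 = 127. Prime factorization: 127 = 127.
f is primitive ⇔ t has order 127 in GF(2)[t]/(f), i.e. t^(127/q) ≠ 1 for each prime q | 127.
t^(1) mod f = t.
None equal 1, so t has full order 127; f is primitive.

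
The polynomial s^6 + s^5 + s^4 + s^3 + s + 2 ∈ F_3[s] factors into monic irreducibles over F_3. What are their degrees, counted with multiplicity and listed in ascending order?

6

Write g(s) = s^6 + s^5 + s^4 + s^3 + s + 2.
Roots in F_3: g(0) = 2; g(1) = 1; g(2) = 1.
Complete factorization: g(s) = (s^6 + s^5 + s^4 + s^3 + s + 2).
Factor degrees with multiplicity: 6 = 6.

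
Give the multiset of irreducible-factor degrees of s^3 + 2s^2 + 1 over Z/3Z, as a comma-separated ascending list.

Write f(s) = s^3 + 2s^2 + 1.
Roots in Z/3Z: f(0) = 1; f(1) = 1; f(2) = 2.
Complete factorization: f(s) = (s^3 + 2s^2 + 1).
Factor degrees with multiplicity: 3 = 3.

3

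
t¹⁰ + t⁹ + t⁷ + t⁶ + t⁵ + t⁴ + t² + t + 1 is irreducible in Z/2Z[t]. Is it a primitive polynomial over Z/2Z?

No

Write f(t) = t¹⁰ + t⁹ + t⁷ + t⁶ + t⁵ + t⁴ + t² + t + 1.
|GF(2^10)^×| = 2^10 − 1 = 1023. Prime factorization: 1023 = 3·11·31.
f is primitive ⇔ t has order 1023 in GF(2)[t]/(f), i.e. t^(1023/q) ≠ 1 for each prime q | 1023.
t^(341) mod f = 1
t^(93) mod f = t⁹ + t⁶ + t⁴ + t³ + t² + t + 1.
t^(33) mod f = t⁹ + t⁴ + t.
Since t^(341) = 1, the order of t divides 341 < 1023; not primitive.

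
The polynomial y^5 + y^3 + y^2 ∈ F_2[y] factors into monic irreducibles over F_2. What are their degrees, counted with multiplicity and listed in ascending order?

Write g(y) = y^5 + y^3 + y^2.
Roots in F_2: g(0) = 0 → root; g(1) = 1.
Linear factors from roots: (y).
Complete factorization: g(y) = (y)^2·(y^3 + y + 1).
Factor degrees with multiplicity: 1 + 1 + 3 = 5.

1, 1, 3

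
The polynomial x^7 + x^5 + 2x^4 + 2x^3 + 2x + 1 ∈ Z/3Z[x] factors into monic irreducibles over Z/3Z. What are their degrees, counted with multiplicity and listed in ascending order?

Write f(x) = x^7 + x^5 + 2x^4 + 2x^3 + 2x + 1.
Roots in Z/3Z: f(0) = 1; f(1) = 0 → root; f(2) = 0 → root.
Linear factors from roots: (x + 2), (x + 1).
Complete factorization: f(x) = (x + 2)·(x + 1)^2·(x^2 + 1)·(x^2 + 2x + 2).
Factor degrees with multiplicity: 1 + 1 + 1 + 2 + 2 = 7.

1, 1, 1, 2, 2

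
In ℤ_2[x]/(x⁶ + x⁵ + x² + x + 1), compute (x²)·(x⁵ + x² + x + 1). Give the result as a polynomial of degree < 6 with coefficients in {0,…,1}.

x^5 + x^4 + x^2 + 1

Multiply in ℤ_2[x]: (x²)·(x⁵ + x² + x + 1) = x⁷ + x⁴ + x³ + x².
Reduce using x⁶ ≡ x⁵ + x² + x + 1 (mod x⁶ + x⁵ + x² + x + 1).
Reduced: x⁵ + x⁴ + x² + 1.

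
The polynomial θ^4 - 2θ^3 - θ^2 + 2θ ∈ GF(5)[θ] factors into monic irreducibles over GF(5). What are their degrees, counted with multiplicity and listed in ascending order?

1, 1, 1, 1

Write g(θ) = θ^4 - 2θ^3 - θ^2 + 2θ.
Roots in GF(5): g(0) = 0 → root; g(1) = 0 → root; g(2) = 0 → root; g(3) = 4; g(4) = 0 → root.
Linear factors from roots: (θ), (θ - 1), (θ - 2), (θ + 1).
Complete factorization: g(θ) = (θ)·(θ + 1)·(θ - 2)·(θ - 1).
Factor degrees with multiplicity: 1 + 1 + 1 + 1 = 4.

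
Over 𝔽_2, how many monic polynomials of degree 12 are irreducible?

335

The number of monic irreducibles of degree 12 over GF(2) is (1/12)·Σ_{d∣12} μ(12/d) 2^d.
Divisors of 12: 1, 2, 3, 4, 6, 12; μ(12/d) for each: 0, 1, 0, -1, -1, 1.
Σ = 2^2 − 2^4 − 2^6 + 2^12 = 4020.
N = 4020/12 = 335.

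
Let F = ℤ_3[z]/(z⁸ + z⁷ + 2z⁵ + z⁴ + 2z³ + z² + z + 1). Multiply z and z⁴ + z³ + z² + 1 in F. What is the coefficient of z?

1

Multiply in ℤ_3[z]: (z)·(z⁴ + z³ + z² + 1) = z⁵ + z⁴ + z³ + z.
Reduced: z⁵ + z⁴ + z³ + z.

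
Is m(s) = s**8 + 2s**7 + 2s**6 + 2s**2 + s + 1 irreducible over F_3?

Check for roots in F_3: m(0) = 1; m(1) = 0 → root; m(2) = 0 → root.
m(1) = 0, so (s − 1) divides m(s); m is reducible.

No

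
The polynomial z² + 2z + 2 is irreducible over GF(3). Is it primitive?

Yes

Write f(z) = z² + 2z + 2.
|GF(3^2)^×| = 3^2 − 1 = 8. Prime factorization: 8 = 2^3.
f is primitive ⇔ z has order 8 in GF(3)[z]/(f), i.e. z^(8/q) ≠ 1 for each prime q | 8.
z^(4) mod f = 2.
None equal 1, so z has full order 8; f is primitive.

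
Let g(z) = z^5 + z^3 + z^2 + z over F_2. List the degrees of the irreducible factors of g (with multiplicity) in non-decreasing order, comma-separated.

1, 1, 3

Roots in F_2: g(0) = 0 → root; g(1) = 0 → root.
Linear factors from roots: (z), (z + 1).
Complete factorization: g(z) = (z)·(z + 1)·(z^3 + z^2 + 1).
Factor degrees with multiplicity: 1 + 1 + 3 = 5.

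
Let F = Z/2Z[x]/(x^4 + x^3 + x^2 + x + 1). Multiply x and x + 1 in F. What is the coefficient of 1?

Multiply in Z/2Z[x]: (x)·(x + 1) = x^2 + x.
Reduced: x^2 + x.

0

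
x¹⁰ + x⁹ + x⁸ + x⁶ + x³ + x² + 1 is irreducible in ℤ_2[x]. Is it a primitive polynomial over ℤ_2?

Write f(x) = x¹⁰ + x⁹ + x⁸ + x⁶ + x³ + x² + 1.
|GF(2^10)^×| = 2^10 − 1 = 1023. Prime factorization: 1023 = 3·11·31.
f is primitive ⇔ x has order 1023 in GF(2)[x]/(f), i.e. x^(1023/q) ≠ 1 for each prime q | 1023.
x^(341) mod f = x⁹ + x⁷ + x⁶ + x⁵.
x^(93) mod f = x⁸ + x⁷ + x⁵ + x² + 1.
x^(33) mod f = x⁷ + x⁶ + x².
None equal 1, so x has full order 1023; f is primitive.

Yes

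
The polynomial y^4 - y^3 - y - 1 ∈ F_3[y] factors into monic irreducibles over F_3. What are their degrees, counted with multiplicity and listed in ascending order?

2, 2

Write f(y) = y^4 - y^3 - y - 1.
Roots in F_3: f(0) = 2; f(1) = 1; f(2) = 2.
Complete factorization: f(y) = (y^2 + 1)·(y^2 - y - 1).
Factor degrees with multiplicity: 2 + 2 = 4.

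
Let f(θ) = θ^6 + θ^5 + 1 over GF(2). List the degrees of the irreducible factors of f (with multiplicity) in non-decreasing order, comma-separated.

Roots in GF(2): f(0) = 1; f(1) = 1.
Complete factorization: f(θ) = (θ^6 + θ^5 + 1).
Factor degrees with multiplicity: 6 = 6.

6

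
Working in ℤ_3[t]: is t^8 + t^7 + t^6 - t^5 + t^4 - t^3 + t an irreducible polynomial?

No

Write f(t) = t^8 + t^7 + t^6 - t^5 + t^4 - t^3 + t.
Check for roots in ℤ_3: f(0) = 0 → root; f(1) = 0 → root; f(2) = 0 → root.
f(0) = 0, so (t) divides f(t); f is reducible.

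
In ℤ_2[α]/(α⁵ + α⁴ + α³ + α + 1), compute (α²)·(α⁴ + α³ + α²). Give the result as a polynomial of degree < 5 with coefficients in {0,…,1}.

α^2 + α

Multiply in ℤ_2[α]: (α²)·(α⁴ + α³ + α²) = α⁶ + α⁵ + α⁴.
Reduce using α⁵ ≡ α⁴ + α³ + α + 1 (mod α⁵ + α⁴ + α³ + α + 1).
Reduced: α² + α.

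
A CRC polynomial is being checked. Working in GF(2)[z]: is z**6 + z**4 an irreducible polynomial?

Write m(z) = z**6 + z**4.
Check for roots in GF(2): m(0) = 0 → root; m(1) = 0 → root.
m(0) = 0, so (z) divides m(z); m is reducible.

No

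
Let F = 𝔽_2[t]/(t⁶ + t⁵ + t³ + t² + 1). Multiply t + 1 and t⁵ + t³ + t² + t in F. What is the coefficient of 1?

Multiply in 𝔽_2[t]: (t + 1)·(t⁵ + t³ + t² + t) = t⁶ + t⁵ + t⁴ + t.
Reduce using t⁶ ≡ t⁵ + t³ + t² + 1 (mod t⁶ + t⁵ + t³ + t² + 1).
Reduced: t⁴ + t³ + t² + t + 1.

1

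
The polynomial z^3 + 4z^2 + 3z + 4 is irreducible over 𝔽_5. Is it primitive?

Write f(z) = z^3 + 4z^2 + 3z + 4.
|GF(5^3)^×| = 5^3 − 1 = 124. Prime factorization: 124 = 2^2·31.
f is primitive ⇔ z has order 124 in GF(5)[z]/(f), i.e. z^(124/q) ≠ 1 for each prime q | 124.
z^(62) mod f = 1
z^(4) mod f = 3z^2 + 3z + 1.
Since z^(62) = 1, the order of z divides 62 < 124; not primitive.

No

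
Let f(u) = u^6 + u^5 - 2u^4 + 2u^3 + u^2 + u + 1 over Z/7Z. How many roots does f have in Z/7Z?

0

Evaluate at each of the 7 elements of Z/7Z:
f(0) = 1; f(1) = 5; f(2) = 3; f(3) = 2; f(4) = 4; f(5) = 1; f(6) = 4.
No element is a root.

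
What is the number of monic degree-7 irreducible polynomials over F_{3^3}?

The number of monic irreducibles of degree 7 over GF(27) is (1/7)·Σ_{d∣7} μ(7/d) 27^d.
Divisors of 7: 1, 7; μ(7/d) for each: -1, 1.
Σ = − 27^1 + 27^7 = 10460353176.
N = 10460353176/7 = 1494336168.

1494336168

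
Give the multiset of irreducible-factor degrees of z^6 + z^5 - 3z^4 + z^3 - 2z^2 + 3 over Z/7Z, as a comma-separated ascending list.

2, 4

Write g(z) = z^6 + z^5 - 3z^4 + z^3 - 2z^2 + 3.
Complete factorization: g(z) = (z^2 - z + 3)·(z^4 + 2z^3 + 3z^2 - 2z + 1).
Factor degrees with multiplicity: 2 + 4 = 6.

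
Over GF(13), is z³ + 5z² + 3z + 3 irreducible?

Write h(z) = z³ + 5z² + 3z + 3.
Check each element of GF(13) for a root: h(0)=3, h(1)=12, h(2)=11, h(3)=6, h(4)=3, h(5)=8, h(6)=1, h(7)=1, h(8)=1, h(9)=7, h(10)=12, h(11)=9, h(12)=4.
No roots. A degree-3 polynomial over a field with no linear factor is irreducible.

Yes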